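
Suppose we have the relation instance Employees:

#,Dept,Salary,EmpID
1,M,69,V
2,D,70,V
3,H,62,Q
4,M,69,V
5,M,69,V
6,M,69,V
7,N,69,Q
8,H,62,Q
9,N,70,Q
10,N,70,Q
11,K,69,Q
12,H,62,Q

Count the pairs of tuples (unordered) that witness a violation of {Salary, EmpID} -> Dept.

1

(Salary=69, EmpID=V): all 4 rows agree on Dept — 0 pairs.
(Salary=62, EmpID=Q): all 3 rows agree on Dept — 0 pairs.
(Salary=69, EmpID=Q): violating pairs (7,11) — 1 pair.
(Salary=70, EmpID=Q): all 2 rows agree on Dept — 0 pairs.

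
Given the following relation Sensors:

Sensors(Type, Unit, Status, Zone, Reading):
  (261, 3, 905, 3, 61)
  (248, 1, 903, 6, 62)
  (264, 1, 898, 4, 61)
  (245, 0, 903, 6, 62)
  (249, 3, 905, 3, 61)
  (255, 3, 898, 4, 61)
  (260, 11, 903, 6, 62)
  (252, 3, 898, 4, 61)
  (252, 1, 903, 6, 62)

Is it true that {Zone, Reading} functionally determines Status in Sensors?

Yes

(Zone=3, Reading=61): 2 rows → Status = 905, 905 ✓
(Zone=6, Reading=62): 4 rows → Status = 903, 903, 903, 903 ✓
(Zone=4, Reading=61): 3 rows → Status = 898, 898, 898 ✓
Every {Zone, Reading} value is associated with a single Status value, so {Zone, Reading} → Status holds.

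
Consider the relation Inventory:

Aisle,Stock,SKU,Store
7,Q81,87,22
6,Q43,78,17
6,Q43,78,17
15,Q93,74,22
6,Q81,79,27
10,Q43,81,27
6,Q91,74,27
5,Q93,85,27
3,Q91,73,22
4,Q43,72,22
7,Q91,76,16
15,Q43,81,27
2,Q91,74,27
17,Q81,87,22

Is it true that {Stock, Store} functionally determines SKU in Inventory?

(Stock=Q81, Store=22): 2 rows → SKU = 87, 87 ✓
(Stock=Q43, Store=17): 2 rows → SKU = 78, 78 ✓
(Stock=Q93, Store=22): 1 row → SKU = 74 ✓
(Stock=Q81, Store=27): 1 row → SKU = 79 ✓
(Stock=Q43, Store=27): 2 rows → SKU = 81, 81 ✓
(Stock=Q91, Store=27): 2 rows → SKU = 74, 74 ✓
(Stock=Q93, Store=27): 1 row → SKU = 85 ✓
(Stock=Q91, Store=22): 1 row → SKU = 73 ✓
(Stock=Q43, Store=22): 1 row → SKU = 72 ✓
(Stock=Q91, Store=16): 1 row → SKU = 76 ✓
Every {Stock, Store} value is associated with a single SKU value, so {Stock, Store} → SKU holds.

Yes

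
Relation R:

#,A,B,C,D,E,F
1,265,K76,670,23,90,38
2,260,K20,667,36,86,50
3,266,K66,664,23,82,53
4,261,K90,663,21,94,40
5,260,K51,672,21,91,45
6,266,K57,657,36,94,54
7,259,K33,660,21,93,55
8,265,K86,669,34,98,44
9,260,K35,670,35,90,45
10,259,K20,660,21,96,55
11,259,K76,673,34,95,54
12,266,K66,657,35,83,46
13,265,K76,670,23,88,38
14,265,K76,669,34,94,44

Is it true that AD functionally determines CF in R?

Yes

(A=265, D=23): rows 1, 13 → {C,F} = (670, 38), (670, 38) ✓
(A=260, D=36): row 2 → {C,F} = (667, 50) ✓
(A=266, D=23): row 3 → {C,F} = (664, 53) ✓
(A=261, D=21): row 4 → {C,F} = (663, 40) ✓
(A=260, D=21): row 5 → {C,F} = (672, 45) ✓
(A=266, D=36): row 6 → {C,F} = (657, 54) ✓
(A=259, D=21): rows 7, 10 → {C,F} = (660, 55), (660, 55) ✓
(A=265, D=34): rows 8, 14 → {C,F} = (669, 44), (669, 44) ✓
(A=260, D=35): row 9 → {C,F} = (670, 45) ✓
(A=259, D=34): row 11 → {C,F} = (673, 54) ✓
(A=266, D=35): row 12 → {C,F} = (657, 46) ✓
Every AD value is associated with a single CF value, so AD -> CF holds.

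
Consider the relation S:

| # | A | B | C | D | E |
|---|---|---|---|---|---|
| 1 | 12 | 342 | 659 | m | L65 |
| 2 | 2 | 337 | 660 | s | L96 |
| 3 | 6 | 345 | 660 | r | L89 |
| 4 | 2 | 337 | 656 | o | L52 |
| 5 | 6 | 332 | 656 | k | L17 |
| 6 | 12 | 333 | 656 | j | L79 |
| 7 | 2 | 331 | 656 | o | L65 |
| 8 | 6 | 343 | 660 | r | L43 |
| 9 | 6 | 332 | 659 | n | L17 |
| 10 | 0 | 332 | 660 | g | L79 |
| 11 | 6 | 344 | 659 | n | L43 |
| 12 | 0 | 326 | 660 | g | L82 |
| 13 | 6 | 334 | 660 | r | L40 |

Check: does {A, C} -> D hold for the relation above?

Yes

(A=12, C=659): row 1 → D = m ✓
(A=2, C=660): row 2 → D = s ✓
(A=6, C=660): rows 3, 8, 13 → D = r, r, r ✓
(A=2, C=656): rows 4, 7 → D = o, o ✓
(A=6, C=656): row 5 → D = k ✓
(A=12, C=656): row 6 → D = j ✓
(A=6, C=659): rows 9, 11 → D = n, n ✓
(A=0, C=660): rows 10, 12 → D = g, g ✓
Every {A, C} value is associated with a single D value, so {A, C} -> D holds.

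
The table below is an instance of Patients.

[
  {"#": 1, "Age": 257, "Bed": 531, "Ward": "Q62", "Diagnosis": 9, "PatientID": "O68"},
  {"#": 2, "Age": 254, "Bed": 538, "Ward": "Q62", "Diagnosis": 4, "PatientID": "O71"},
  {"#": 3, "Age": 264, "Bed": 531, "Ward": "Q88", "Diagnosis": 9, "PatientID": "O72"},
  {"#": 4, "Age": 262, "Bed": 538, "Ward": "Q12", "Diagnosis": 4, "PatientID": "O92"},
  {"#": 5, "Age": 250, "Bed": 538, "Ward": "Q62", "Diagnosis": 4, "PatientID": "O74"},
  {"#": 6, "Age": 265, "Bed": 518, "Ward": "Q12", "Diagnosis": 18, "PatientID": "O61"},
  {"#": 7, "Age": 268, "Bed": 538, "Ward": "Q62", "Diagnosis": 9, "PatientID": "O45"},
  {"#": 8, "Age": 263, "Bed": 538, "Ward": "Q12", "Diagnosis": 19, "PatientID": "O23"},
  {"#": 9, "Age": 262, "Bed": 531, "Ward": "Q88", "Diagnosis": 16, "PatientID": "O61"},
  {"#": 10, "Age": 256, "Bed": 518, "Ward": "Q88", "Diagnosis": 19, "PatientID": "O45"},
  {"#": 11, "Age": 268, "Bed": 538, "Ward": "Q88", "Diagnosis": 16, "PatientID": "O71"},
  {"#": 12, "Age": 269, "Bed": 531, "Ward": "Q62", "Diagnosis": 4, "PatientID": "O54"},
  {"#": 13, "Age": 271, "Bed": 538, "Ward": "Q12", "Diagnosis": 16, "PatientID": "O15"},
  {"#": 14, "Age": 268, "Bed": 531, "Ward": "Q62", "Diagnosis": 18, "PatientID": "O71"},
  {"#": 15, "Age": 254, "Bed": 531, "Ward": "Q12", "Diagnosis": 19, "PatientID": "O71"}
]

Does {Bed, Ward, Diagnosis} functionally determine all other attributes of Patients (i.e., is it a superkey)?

No

Rows 2 and 5 have the same {Bed, Ward, Diagnosis} value (Bed=538, Ward=Q62, Diagnosis=4) but are distinct tuples, so {Bed, Ward, Diagnosis} does not determine every attribute — not a superkey.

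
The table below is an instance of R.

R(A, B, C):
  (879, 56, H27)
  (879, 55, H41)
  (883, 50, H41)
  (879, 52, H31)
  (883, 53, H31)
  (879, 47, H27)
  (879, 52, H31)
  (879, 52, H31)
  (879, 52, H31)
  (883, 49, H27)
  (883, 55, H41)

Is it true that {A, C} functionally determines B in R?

No

(A=879, C=H27): 2 rows → B takes values {56, 47} — violation
(A=879, C=H41): 1 row → B = 55 ✓
(A=883, C=H41): 2 rows → B takes values {50, 55} — violation
(A=879, C=H31): 4 rows → B = 52, 52, 52, 52 ✓
(A=883, C=H31): 1 row → B = 53 ✓
(A=883, C=H27): 1 row → B = 49 ✓
Two rows agree on {A, C} but differ on B, so {A, C} -> B does not hold.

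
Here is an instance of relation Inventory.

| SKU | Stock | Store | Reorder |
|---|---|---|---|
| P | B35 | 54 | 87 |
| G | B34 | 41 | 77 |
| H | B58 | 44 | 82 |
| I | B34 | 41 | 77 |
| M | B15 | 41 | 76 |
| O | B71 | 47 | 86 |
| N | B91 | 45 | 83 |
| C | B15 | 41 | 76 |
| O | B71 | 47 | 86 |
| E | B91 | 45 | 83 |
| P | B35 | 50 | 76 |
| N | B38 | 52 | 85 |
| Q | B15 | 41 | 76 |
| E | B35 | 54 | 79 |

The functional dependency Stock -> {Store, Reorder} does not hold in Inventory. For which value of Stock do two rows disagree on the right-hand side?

B35

Stock=B35: 3 rows → {Store,Reorder} takes values {(54, 87), (50, 76), (54, 79)} — violation
Stock=B34: 2 rows → {Store,Reorder} = (41, 77), (41, 77) ✓
Stock=B58: 1 row → {Store,Reorder} = (44, 82) ✓
Stock=B15: 3 rows → {Store,Reorder} = (41, 76), (41, 76), (41, 76) ✓
Stock=B71: 2 rows → {Store,Reorder} = (47, 86), (47, 86) ✓
Stock=B91: 2 rows → {Store,Reorder} = (45, 83), (45, 83) ✓
Stock=B38: 1 row → {Store,Reorder} = (52, 85) ✓
The only Stock value with inconsistent RHS is Stock=B35.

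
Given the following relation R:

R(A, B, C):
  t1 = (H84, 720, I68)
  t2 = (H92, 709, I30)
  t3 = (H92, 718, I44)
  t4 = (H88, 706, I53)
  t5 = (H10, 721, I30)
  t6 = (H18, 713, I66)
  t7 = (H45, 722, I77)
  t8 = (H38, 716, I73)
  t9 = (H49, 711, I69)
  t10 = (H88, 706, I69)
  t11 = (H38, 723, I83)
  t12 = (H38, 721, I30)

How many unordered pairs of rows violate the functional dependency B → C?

1

B=706: violating pairs (4,10) — 1 pair.
B=721: all 2 rows agree on C — 0 pairs.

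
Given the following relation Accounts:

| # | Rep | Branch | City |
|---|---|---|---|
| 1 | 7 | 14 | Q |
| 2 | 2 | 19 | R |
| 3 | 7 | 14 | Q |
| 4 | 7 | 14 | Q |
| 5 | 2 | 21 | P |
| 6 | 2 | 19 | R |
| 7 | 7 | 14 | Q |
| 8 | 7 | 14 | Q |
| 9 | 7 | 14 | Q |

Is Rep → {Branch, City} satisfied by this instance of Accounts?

Rep=7: rows 1, 3, 4, 7, 8, 9 → {Branch,City} = (14, Q), (14, Q), (14, Q), (14, Q), (14, Q), (14, Q) ✓
Rep=2: rows 2, 5, 6 → {Branch,City} takes values {(19, R), (21, P)} — violation
Two rows agree on Rep but differ on {Branch, City}, so Rep → {Branch, City} does not hold.

No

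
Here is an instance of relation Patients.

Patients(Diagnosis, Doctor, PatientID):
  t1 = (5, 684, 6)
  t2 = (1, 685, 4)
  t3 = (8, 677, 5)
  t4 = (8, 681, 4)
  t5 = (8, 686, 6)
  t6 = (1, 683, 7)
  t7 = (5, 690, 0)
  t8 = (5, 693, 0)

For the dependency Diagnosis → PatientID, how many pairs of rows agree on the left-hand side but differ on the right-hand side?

Diagnosis=5: violating pairs (1,7), (1,8) — 2 pairs.
Diagnosis=1: violating pairs (2,6) — 1 pair.
Diagnosis=8: violating pairs (3,4), (3,5), (4,5) — 3 pairs.

6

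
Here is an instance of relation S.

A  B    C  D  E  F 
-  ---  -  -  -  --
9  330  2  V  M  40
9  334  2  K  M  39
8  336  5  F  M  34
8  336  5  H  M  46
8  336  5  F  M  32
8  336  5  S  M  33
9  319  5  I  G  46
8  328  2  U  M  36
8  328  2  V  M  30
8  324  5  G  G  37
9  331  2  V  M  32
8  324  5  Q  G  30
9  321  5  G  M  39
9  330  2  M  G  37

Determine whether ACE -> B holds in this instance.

No

(A=9, C=2, E=M): 3 rows → B takes values {330, 334, 331} — violation
(A=8, C=5, E=M): 4 rows → B = 336, 336, 336, 336 ✓
(A=9, C=5, E=G): 1 row → B = 319 ✓
(A=8, C=2, E=M): 2 rows → B = 328, 328 ✓
(A=8, C=5, E=G): 2 rows → B = 324, 324 ✓
(A=9, C=5, E=M): 1 row → B = 321 ✓
(A=9, C=2, E=G): 1 row → B = 330 ✓
Two rows agree on ACE but differ on B, so ACE -> B does not hold.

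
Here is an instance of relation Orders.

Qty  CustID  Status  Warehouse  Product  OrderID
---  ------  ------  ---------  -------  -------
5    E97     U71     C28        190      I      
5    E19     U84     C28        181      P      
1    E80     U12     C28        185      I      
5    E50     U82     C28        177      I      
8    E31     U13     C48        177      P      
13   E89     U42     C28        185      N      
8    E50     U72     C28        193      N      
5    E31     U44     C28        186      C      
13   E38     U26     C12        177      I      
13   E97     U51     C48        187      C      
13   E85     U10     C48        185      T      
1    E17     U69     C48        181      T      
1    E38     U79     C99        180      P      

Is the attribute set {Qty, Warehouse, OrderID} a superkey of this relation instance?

No

Two distinct rows share (Qty=5, Warehouse=C28, OrderID=I), so {Qty, Warehouse, OrderID} does not determine every attribute — not a superkey.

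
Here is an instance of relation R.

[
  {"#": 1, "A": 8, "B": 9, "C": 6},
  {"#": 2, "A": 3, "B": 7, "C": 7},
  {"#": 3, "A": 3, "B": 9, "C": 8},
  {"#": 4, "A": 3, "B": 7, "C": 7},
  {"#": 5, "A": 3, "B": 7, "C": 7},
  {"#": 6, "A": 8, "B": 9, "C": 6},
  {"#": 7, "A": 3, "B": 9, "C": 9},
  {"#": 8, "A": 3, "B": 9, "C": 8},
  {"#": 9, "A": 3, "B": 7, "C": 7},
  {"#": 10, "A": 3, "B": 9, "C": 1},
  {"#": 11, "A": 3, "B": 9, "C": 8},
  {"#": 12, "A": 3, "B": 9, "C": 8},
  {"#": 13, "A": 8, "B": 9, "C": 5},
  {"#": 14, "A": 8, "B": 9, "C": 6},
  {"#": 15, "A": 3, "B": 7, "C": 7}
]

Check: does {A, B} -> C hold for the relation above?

(A=8, B=9): rows 1, 6, 13, 14 → C takes values {6, 5} — violation
(A=3, B=7): rows 2, 4, 5, 9, 15 → C = 7, 7, 7, 7, 7 ✓
(A=3, B=9): rows 3, 7, 8, 10, 11, 12 → C takes values {8, 9, 1} — violation
Two rows agree on {A, B} but differ on C, so {A, B} -> C does not hold.

No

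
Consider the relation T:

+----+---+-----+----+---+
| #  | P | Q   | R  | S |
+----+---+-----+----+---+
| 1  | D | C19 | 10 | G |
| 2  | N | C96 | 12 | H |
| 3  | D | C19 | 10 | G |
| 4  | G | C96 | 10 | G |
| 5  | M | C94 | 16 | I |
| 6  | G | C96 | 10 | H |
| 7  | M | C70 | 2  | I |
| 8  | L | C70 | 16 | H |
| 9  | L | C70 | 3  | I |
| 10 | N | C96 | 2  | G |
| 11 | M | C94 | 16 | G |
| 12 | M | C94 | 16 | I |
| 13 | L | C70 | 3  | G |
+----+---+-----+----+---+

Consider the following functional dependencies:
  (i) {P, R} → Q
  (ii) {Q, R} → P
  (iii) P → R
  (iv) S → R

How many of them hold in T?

(i) {P, R} → Q: every LHS value maps to a single RHS value — holds.
(ii) {Q, R} → P: every LHS value maps to a single RHS value — holds.
(iii) P → R: P=N: rows 2, 10 → R takes values {12, 2} — violation; P=M: rows 5, 7, 11, 12 → R takes values {16, 2} — violation; P=L: rows 8, 9, 13 → R takes values {16, 3} — violation — fails.
(iv) S → R: S=G: rows 1, 3, 4, 10, 11, 13 → R takes values {10, 2, 16, 3} — violation; S=H: rows 2, 6, 8 → R takes values {12, 10, 16} — violation; S=I: rows 5, 7, 9, 12 → R takes values {16, 2, 3} — violation — fails.
2 of the 4 dependencies hold.

2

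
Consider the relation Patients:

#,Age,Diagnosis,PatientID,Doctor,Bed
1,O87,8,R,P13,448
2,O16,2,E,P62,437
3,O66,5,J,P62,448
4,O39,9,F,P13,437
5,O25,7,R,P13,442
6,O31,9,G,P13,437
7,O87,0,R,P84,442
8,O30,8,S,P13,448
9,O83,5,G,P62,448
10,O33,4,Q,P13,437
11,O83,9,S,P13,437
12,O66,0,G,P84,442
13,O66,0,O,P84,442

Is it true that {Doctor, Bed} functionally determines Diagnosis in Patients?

No

(Doctor=P13, Bed=448): rows 1, 8 → Diagnosis = 8, 8 ✓
(Doctor=P62, Bed=437): row 2 → Diagnosis = 2 ✓
(Doctor=P62, Bed=448): rows 3, 9 → Diagnosis = 5, 5 ✓
(Doctor=P13, Bed=437): rows 4, 6, 10, 11 → Diagnosis takes values {9, 4} — violation
(Doctor=P13, Bed=442): row 5 → Diagnosis = 7 ✓
(Doctor=P84, Bed=442): rows 7, 12, 13 → Diagnosis = 0, 0, 0 ✓
Two rows agree on {Doctor, Bed} but differ on Diagnosis, so {Doctor, Bed} → Diagnosis does not hold.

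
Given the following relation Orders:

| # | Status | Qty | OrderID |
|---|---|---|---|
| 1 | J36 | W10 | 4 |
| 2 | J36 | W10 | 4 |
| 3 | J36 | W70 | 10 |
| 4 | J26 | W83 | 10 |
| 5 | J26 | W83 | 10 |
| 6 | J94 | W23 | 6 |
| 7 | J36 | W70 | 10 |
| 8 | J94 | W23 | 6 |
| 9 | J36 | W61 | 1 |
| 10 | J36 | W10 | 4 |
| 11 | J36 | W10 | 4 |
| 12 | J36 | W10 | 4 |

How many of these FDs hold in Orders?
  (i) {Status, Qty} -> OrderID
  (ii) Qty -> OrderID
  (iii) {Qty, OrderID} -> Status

3

(i) {Status, Qty} -> OrderID: every LHS value maps to a single RHS value — holds.
(ii) Qty -> OrderID: every LHS value maps to a single RHS value — holds.
(iii) {Qty, OrderID} -> Status: every LHS value maps to a single RHS value — holds.
3 of the 3 dependencies hold.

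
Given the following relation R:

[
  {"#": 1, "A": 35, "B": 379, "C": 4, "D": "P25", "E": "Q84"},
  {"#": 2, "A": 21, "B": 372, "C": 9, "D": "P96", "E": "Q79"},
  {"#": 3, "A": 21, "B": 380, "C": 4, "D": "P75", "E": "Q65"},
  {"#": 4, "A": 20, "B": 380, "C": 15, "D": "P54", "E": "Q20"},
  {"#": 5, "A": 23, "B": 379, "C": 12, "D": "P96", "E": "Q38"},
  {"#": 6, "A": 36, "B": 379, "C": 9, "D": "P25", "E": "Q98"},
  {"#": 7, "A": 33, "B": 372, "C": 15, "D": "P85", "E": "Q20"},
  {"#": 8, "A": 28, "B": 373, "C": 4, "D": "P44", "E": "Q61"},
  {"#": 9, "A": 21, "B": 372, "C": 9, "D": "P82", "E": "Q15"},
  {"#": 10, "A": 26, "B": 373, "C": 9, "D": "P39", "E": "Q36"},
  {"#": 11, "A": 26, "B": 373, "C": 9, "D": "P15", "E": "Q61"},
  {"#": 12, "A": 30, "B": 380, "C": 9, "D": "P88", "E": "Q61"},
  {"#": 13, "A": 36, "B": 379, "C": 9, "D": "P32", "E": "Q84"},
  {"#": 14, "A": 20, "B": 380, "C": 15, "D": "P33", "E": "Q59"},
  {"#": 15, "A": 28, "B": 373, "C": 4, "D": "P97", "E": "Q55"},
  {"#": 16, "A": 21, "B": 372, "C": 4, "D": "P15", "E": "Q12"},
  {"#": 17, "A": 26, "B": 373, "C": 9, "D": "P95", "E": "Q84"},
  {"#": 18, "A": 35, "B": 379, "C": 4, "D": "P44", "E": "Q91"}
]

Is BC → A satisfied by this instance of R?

Yes

(B=379, C=4): rows 1, 18 → A = 35, 35 ✓
(B=372, C=9): rows 2, 9 → A = 21, 21 ✓
(B=380, C=4): row 3 → A = 21 ✓
(B=380, C=15): rows 4, 14 → A = 20, 20 ✓
(B=379, C=12): row 5 → A = 23 ✓
(B=379, C=9): rows 6, 13 → A = 36, 36 ✓
(B=372, C=15): row 7 → A = 33 ✓
(B=373, C=4): rows 8, 15 → A = 28, 28 ✓
(B=373, C=9): rows 10, 11, 17 → A = 26, 26, 26 ✓
(B=380, C=9): row 12 → A = 30 ✓
(B=372, C=4): row 16 → A = 21 ✓
Every BC value is associated with a single A value, so BC → A holds.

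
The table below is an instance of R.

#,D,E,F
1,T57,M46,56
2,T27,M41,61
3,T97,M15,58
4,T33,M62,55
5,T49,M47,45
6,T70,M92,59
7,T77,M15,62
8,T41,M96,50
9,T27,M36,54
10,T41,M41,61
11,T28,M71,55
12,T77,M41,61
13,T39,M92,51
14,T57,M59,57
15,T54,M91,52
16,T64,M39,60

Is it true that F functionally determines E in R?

No

F=56: row 1 → E = M46 ✓
F=61: rows 2, 10, 12 → E = M41, M41, M41 ✓
F=58: row 3 → E = M15 ✓
F=55: rows 4, 11 → E takes values {M62, M71} — violation
F=45: row 5 → E = M47 ✓
F=59: row 6 → E = M92 ✓
F=62: row 7 → E = M15 ✓
F=50: row 8 → E = M96 ✓
F=54: row 9 → E = M36 ✓
F=51: row 13 → E = M92 ✓
F=57: row 14 → E = M59 ✓
F=52: row 15 → E = M91 ✓
F=60: row 16 → E = M39 ✓
Two rows agree on F but differ on E, so F -> E does not hold.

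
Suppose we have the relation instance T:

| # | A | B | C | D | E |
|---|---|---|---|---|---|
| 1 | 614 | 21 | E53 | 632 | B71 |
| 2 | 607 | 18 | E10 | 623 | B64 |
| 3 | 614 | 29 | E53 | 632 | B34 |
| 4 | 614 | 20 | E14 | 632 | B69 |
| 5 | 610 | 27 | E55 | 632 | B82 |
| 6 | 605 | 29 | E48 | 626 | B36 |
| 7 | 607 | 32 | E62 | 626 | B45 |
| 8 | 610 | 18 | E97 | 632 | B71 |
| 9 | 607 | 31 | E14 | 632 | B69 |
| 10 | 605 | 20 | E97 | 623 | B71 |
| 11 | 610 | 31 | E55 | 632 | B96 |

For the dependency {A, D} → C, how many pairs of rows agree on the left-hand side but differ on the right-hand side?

4

(A=614, D=632): violating pairs (1,4), (3,4) — 2 pairs.
(A=610, D=632): violating pairs (5,8), (8,11) — 2 pairs.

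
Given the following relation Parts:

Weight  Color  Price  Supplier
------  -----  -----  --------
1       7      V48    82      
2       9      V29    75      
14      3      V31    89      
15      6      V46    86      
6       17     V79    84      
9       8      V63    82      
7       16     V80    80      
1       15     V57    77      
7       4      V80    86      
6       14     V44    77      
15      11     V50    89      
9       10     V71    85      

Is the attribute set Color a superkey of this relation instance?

All 12 rows have distinct Color values, so Color → (all attributes) holds and Color is a superkey.

Yes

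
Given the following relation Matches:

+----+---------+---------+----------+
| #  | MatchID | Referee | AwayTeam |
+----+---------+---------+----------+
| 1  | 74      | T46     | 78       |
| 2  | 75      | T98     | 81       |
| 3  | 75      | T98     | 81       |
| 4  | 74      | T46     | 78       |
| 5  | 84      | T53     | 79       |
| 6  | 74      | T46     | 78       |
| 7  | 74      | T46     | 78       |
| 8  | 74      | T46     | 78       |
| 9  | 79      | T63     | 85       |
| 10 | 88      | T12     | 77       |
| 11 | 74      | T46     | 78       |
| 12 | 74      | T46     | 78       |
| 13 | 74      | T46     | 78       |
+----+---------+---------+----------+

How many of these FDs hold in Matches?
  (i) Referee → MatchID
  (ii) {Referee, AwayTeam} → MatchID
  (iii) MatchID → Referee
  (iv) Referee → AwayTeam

(i) Referee → MatchID: every LHS value maps to a single RHS value — holds.
(ii) {Referee, AwayTeam} → MatchID: every LHS value maps to a single RHS value — holds.
(iii) MatchID → Referee: every LHS value maps to a single RHS value — holds.
(iv) Referee → AwayTeam: every LHS value maps to a single RHS value — holds.
4 of the 4 dependencies hold.

4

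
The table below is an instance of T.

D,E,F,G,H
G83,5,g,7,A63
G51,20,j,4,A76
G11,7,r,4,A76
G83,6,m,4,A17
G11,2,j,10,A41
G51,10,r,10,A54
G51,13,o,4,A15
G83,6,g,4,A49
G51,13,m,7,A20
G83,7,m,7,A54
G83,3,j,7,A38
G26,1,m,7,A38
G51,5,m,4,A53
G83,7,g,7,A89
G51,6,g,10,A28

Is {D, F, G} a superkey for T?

No

Two distinct rows share (D=G83, F=g, G=7), so {D, F, G} does not determine every attribute — not a superkey.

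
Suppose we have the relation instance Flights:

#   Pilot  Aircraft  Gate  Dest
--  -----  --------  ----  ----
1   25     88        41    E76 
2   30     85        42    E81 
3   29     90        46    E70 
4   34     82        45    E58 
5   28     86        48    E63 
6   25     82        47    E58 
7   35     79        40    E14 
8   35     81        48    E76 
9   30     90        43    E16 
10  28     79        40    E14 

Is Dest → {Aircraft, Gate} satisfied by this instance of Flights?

Dest=E76: rows 1, 8 → {Aircraft,Gate} takes values {(88, 41), (81, 48)} — violation
Dest=E81: row 2 → {Aircraft,Gate} = (85, 42) ✓
Dest=E70: row 3 → {Aircraft,Gate} = (90, 46) ✓
Dest=E58: rows 4, 6 → {Aircraft,Gate} takes values {(82, 45), (82, 47)} — violation
Dest=E63: row 5 → {Aircraft,Gate} = (86, 48) ✓
Dest=E14: rows 7, 10 → {Aircraft,Gate} = (79, 40), (79, 40) ✓
Dest=E16: row 9 → {Aircraft,Gate} = (90, 43) ✓
Two rows agree on Dest but differ on {Aircraft, Gate}, so Dest → {Aircraft, Gate} does not hold.

No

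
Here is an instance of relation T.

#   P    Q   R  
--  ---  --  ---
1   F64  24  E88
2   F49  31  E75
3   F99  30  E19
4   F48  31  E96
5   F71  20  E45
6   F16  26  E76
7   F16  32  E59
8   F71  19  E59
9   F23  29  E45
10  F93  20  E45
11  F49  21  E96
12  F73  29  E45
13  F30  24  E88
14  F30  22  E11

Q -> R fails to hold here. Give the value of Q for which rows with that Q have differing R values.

31

Q=24: rows 1, 13 → R = E88, E88 ✓
Q=31: rows 2, 4 → R takes values {E75, E96} — violation
Q=30: row 3 → R = E19 ✓
Q=20: rows 5, 10 → R = E45, E45 ✓
Q=26: row 6 → R = E76 ✓
Q=32: row 7 → R = E59 ✓
Q=19: row 8 → R = E59 ✓
Q=29: rows 9, 12 → R = E45, E45 ✓
Q=21: row 11 → R = E96 ✓
Q=22: row 14 → R = E11 ✓
The only Q value with inconsistent R is Q=31.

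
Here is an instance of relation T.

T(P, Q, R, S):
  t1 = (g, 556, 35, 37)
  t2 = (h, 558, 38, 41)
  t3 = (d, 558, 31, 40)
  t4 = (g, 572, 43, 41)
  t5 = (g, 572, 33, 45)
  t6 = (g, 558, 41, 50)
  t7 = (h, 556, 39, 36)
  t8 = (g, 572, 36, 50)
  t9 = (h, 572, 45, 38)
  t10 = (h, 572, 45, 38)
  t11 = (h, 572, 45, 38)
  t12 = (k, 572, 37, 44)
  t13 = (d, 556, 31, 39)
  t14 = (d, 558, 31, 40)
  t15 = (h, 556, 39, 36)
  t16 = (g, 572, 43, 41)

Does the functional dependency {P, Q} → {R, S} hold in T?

(P=g, Q=556): row 1 → {R,S} = (35, 37) ✓
(P=h, Q=558): row 2 → {R,S} = (38, 41) ✓
(P=d, Q=558): rows 3, 14 → {R,S} = (31, 40), (31, 40) ✓
(P=g, Q=572): rows 4, 5, 8, 16 → {R,S} takes values {(43, 41), (33, 45), (36, 50)} — violation
(P=g, Q=558): row 6 → {R,S} = (41, 50) ✓
(P=h, Q=556): rows 7, 15 → {R,S} = (39, 36), (39, 36) ✓
(P=h, Q=572): rows 9, 10, 11 → {R,S} = (45, 38), (45, 38), (45, 38) ✓
(P=k, Q=572): row 12 → {R,S} = (37, 44) ✓
(P=d, Q=556): row 13 → {R,S} = (31, 39) ✓
Two rows agree on {P, Q} but differ on {R, S}, so {P, Q} → {R, S} does not hold.

No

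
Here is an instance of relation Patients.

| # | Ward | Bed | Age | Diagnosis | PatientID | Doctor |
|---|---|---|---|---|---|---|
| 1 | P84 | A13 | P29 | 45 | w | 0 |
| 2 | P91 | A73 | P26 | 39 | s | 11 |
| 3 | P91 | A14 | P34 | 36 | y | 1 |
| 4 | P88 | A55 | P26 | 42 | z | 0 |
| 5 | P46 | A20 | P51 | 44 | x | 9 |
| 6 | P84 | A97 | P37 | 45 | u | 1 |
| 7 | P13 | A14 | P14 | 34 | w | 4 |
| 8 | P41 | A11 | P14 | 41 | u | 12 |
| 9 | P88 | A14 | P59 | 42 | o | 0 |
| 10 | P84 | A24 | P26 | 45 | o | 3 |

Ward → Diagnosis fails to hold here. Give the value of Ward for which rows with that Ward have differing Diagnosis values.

Ward=P84: rows 1, 6, 10 → Diagnosis = 45, 45, 45 ✓
Ward=P91: rows 2, 3 → Diagnosis takes values {39, 36} — violation
Ward=P88: rows 4, 9 → Diagnosis = 42, 42 ✓
Ward=P46: row 5 → Diagnosis = 44 ✓
Ward=P13: row 7 → Diagnosis = 34 ✓
Ward=P41: row 8 → Diagnosis = 41 ✓
The only Ward value with inconsistent Diagnosis is Ward=P91.

P91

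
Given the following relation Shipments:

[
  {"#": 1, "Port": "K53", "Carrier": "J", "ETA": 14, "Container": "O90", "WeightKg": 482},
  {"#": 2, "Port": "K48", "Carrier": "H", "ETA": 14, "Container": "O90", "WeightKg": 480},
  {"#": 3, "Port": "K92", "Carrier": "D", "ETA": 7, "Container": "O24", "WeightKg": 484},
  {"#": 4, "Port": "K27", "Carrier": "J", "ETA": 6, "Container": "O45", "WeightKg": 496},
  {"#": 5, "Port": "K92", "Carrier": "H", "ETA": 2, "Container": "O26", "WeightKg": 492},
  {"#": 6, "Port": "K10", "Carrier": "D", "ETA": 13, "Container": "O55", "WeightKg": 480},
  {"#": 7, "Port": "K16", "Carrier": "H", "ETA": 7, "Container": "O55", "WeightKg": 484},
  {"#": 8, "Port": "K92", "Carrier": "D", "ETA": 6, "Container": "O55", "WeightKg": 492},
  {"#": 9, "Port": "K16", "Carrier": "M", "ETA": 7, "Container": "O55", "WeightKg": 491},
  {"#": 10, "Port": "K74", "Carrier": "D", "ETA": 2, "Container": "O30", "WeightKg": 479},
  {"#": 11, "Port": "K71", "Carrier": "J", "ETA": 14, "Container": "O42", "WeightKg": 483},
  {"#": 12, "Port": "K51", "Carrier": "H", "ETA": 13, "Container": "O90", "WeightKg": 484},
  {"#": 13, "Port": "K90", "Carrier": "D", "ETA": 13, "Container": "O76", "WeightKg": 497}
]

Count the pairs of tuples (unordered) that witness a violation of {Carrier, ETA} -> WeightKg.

2

(Carrier=J, ETA=14): violating pairs (1,11) — 1 pair.
(Carrier=D, ETA=13): violating pairs (6,13) — 1 pair.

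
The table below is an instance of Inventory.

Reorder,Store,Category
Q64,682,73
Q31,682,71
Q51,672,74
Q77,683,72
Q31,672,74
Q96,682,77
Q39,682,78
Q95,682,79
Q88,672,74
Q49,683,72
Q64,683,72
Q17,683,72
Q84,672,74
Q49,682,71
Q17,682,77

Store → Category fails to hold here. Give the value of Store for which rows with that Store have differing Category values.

Store=682: 7 rows → Category takes values {73, 71, 77, 78, 79} — violation
Store=672: 4 rows → Category = 74, 74, 74, 74 ✓
Store=683: 4 rows → Category = 72, 72, 72, 72 ✓
The only Store value with inconsistent Category is Store=682.

682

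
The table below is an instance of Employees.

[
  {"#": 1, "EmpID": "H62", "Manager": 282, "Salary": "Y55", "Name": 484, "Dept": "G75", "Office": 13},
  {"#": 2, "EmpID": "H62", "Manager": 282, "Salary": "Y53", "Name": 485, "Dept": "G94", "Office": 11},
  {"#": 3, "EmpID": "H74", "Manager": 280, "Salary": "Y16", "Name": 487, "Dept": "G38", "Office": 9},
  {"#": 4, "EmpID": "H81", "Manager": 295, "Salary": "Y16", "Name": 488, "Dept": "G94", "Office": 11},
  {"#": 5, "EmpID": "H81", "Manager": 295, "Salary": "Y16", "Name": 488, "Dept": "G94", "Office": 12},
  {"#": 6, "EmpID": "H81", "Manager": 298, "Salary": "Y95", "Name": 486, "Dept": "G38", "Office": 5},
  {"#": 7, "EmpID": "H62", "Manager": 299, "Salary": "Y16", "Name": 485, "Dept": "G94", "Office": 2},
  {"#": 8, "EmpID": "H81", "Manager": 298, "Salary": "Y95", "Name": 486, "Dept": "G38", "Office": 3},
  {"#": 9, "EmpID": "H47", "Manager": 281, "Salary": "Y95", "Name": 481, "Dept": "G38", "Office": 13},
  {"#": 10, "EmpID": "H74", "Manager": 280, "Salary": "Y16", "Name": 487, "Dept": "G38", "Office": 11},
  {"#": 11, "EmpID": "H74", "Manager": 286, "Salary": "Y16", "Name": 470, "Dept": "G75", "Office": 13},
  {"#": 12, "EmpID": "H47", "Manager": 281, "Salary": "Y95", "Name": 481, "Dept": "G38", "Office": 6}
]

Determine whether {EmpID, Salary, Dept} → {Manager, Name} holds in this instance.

Yes

(EmpID=H62, Salary=Y55, Dept=G75): row 1 → {Manager,Name} = (282, 484) ✓
(EmpID=H62, Salary=Y53, Dept=G94): row 2 → {Manager,Name} = (282, 485) ✓
(EmpID=H74, Salary=Y16, Dept=G38): rows 3, 10 → {Manager,Name} = (280, 487), (280, 487) ✓
(EmpID=H81, Salary=Y16, Dept=G94): rows 4, 5 → {Manager,Name} = (295, 488), (295, 488) ✓
(EmpID=H81, Salary=Y95, Dept=G38): rows 6, 8 → {Manager,Name} = (298, 486), (298, 486) ✓
(EmpID=H62, Salary=Y16, Dept=G94): row 7 → {Manager,Name} = (299, 485) ✓
(EmpID=H47, Salary=Y95, Dept=G38): rows 9, 12 → {Manager,Name} = (281, 481), (281, 481) ✓
(EmpID=H74, Salary=Y16, Dept=G75): row 11 → {Manager,Name} = (286, 470) ✓
Every {EmpID, Salary, Dept} value is associated with a single {Manager, Name} value, so {EmpID, Salary, Dept} → {Manager, Name} holds.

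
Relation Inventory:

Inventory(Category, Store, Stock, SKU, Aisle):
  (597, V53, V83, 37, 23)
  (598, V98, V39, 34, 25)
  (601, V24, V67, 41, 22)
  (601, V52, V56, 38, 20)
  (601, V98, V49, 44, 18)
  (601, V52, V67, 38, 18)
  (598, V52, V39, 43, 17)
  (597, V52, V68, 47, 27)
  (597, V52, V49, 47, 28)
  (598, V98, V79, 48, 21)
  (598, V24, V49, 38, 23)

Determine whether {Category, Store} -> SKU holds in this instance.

No

(Category=597, Store=V53): 1 row → SKU = 37 ✓
(Category=598, Store=V98): 2 rows → SKU takes values {34, 48} — violation
(Category=601, Store=V24): 1 row → SKU = 41 ✓
(Category=601, Store=V52): 2 rows → SKU = 38, 38 ✓
(Category=601, Store=V98): 1 row → SKU = 44 ✓
(Category=598, Store=V52): 1 row → SKU = 43 ✓
(Category=597, Store=V52): 2 rows → SKU = 47, 47 ✓
(Category=598, Store=V24): 1 row → SKU = 38 ✓
Two rows agree on {Category, Store} but differ on SKU, so {Category, Store} -> SKU does not hold.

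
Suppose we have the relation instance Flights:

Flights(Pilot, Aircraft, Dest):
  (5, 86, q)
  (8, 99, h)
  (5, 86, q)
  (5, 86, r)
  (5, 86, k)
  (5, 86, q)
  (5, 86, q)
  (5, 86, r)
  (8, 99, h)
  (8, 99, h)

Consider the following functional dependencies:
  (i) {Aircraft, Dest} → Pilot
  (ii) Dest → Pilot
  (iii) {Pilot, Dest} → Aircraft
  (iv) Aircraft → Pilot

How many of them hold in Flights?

(i) {Aircraft, Dest} → Pilot: every LHS value maps to a single RHS value — holds.
(ii) Dest → Pilot: every LHS value maps to a single RHS value — holds.
(iii) {Pilot, Dest} → Aircraft: every LHS value maps to a single RHS value — holds.
(iv) Aircraft → Pilot: every LHS value maps to a single RHS value — holds.
4 of the 4 dependencies hold.

4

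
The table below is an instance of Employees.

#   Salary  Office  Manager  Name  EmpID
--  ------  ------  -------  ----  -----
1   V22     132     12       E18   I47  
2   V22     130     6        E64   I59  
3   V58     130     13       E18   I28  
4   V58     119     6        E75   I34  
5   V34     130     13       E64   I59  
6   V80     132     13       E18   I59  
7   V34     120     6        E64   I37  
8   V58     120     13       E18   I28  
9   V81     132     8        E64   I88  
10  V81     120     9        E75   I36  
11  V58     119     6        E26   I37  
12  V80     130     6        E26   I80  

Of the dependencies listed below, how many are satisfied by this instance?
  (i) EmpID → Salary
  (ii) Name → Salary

0

(i) EmpID → Salary: EmpID=I59: rows 2, 5, 6 → Salary takes values {V22, V34, V80} — violation; EmpID=I37: rows 7, 11 → Salary takes values {V34, V58} — violation — fails.
(ii) Name → Salary: Name=E18: rows 1, 3, 6, 8 → Salary takes values {V22, V58, V80} — violation; Name=E64: rows 2, 5, 7, 9 → Salary takes values {V22, V34, V81} — violation; Name=E75: rows 4, 10 → Salary takes values {V58, V81} — violation; Name=E26: rows 11, 12 → Salary takes values {V58, V80} — violation — fails.
None of the 2 dependencies hold.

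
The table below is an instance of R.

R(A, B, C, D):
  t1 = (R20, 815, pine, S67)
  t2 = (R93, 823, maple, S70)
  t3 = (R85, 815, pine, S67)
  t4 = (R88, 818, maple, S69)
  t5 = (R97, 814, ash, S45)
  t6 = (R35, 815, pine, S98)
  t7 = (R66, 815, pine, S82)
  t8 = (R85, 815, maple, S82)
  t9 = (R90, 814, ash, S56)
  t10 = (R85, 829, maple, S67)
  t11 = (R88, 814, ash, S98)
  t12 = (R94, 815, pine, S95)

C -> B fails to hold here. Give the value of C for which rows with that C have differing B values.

maple

C=pine: rows 1, 3, 6, 7, 12 → B = 815, 815, 815, 815, 815 ✓
C=maple: rows 2, 4, 8, 10 → B takes values {823, 818, 815, 829} — violation
C=ash: rows 5, 9, 11 → B = 814, 814, 814 ✓
The only C value with inconsistent B is C=maple.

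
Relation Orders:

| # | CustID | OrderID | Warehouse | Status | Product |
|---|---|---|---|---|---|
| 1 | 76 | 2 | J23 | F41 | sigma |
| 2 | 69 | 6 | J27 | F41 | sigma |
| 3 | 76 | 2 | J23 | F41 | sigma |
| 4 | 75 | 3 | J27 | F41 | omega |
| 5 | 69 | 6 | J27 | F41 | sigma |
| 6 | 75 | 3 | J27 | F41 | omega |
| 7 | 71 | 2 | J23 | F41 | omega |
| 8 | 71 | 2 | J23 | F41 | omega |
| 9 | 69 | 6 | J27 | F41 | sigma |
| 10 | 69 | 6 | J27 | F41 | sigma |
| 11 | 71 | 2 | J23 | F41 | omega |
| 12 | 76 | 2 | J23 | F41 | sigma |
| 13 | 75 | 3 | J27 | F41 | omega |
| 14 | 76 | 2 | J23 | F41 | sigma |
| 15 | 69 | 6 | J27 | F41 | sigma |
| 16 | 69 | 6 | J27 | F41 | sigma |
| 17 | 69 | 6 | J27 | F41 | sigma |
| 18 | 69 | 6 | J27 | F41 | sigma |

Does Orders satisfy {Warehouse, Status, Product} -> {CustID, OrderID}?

(Warehouse=J23, Status=F41, Product=sigma): rows 1, 3, 12, 14 → {CustID,OrderID} = (76, 2), (76, 2), (76, 2), (76, 2) ✓
(Warehouse=J27, Status=F41, Product=sigma): rows 2, 5, 9, 10, 15, 16, 17, 18 → {CustID,OrderID} = (69, 6), (69, 6), (69, 6), (69, 6), (69, 6), (69, 6), (69, 6), (69, 6) ✓
(Warehouse=J27, Status=F41, Product=omega): rows 4, 6, 13 → {CustID,OrderID} = (75, 3), (75, 3), (75, 3) ✓
(Warehouse=J23, Status=F41, Product=omega): rows 7, 8, 11 → {CustID,OrderID} = (71, 2), (71, 2), (71, 2) ✓
Every {Warehouse, Status, Product} value is associated with a single {CustID, OrderID} value, so {Warehouse, Status, Product} -> {CustID, OrderID} holds.

Yes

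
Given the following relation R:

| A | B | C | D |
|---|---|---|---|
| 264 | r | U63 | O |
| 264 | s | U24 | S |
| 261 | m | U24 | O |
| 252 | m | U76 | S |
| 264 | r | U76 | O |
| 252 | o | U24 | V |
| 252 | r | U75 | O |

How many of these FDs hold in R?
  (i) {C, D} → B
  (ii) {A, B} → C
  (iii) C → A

(i) {C, D} → B: every LHS value maps to a single RHS value — holds.
(ii) {A, B} → C: (A=264, B=r): 2 rows → C takes values {U63, U76} — violation — fails.
(iii) C → A: C=U24: 3 rows → A takes values {264, 261, 252} — violation; C=U76: 2 rows → A takes values {252, 264} — violation — fails.
1 of the 3 dependencies holds.

1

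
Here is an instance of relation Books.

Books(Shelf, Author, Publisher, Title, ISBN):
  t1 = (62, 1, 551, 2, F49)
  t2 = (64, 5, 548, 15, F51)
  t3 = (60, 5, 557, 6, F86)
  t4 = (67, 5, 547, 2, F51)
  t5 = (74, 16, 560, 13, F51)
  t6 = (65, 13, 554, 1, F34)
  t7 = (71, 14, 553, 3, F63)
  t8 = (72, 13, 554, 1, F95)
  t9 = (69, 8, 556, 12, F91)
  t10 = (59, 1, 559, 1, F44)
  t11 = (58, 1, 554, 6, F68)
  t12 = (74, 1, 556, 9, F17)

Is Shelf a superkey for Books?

No

Rows 5 and 12 have the same Shelf value Shelf=74 but are distinct tuples, so Shelf does not determine every attribute — not a superkey.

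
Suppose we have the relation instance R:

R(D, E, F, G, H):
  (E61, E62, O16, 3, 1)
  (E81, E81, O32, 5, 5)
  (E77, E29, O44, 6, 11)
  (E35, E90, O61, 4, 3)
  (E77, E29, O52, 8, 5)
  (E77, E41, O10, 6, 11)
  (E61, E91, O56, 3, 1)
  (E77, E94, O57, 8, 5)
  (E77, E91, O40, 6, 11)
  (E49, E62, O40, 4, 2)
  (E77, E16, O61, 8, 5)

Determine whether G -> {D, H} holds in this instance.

G=3: 2 rows → {D,H} = (E61, 1), (E61, 1) ✓
G=5: 1 row → {D,H} = (E81, 5) ✓
G=6: 3 rows → {D,H} = (E77, 11), (E77, 11), (E77, 11) ✓
G=4: 2 rows → {D,H} takes values {(E35, 3), (E49, 2)} — violation
G=8: 3 rows → {D,H} = (E77, 5), (E77, 5), (E77, 5) ✓
Two rows agree on G but differ on {D, H}, so G -> {D, H} does not hold.

No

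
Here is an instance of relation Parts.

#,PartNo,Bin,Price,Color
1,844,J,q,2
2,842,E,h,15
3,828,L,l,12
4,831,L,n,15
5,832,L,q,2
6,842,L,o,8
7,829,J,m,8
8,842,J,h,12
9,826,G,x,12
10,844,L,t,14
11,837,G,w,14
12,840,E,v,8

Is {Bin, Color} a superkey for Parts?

Yes

All 12 rows have distinct {Bin, Color} values, so {Bin, Color} → (all attributes) holds and {Bin, Color} is a superkey.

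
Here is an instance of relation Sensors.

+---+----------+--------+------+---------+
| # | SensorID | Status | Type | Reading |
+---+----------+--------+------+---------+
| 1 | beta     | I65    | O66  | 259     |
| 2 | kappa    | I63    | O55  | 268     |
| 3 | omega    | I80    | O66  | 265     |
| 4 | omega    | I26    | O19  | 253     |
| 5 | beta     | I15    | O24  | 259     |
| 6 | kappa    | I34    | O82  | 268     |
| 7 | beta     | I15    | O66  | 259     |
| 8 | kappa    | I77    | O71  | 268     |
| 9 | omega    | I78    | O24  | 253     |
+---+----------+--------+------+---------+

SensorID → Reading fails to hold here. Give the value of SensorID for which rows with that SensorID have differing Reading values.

omega

SensorID=beta: rows 1, 5, 7 → Reading = 259, 259, 259 ✓
SensorID=kappa: rows 2, 6, 8 → Reading = 268, 268, 268 ✓
SensorID=omega: rows 3, 4, 9 → Reading takes values {265, 253} — violation
The only SensorID value with inconsistent Reading is SensorID=omega.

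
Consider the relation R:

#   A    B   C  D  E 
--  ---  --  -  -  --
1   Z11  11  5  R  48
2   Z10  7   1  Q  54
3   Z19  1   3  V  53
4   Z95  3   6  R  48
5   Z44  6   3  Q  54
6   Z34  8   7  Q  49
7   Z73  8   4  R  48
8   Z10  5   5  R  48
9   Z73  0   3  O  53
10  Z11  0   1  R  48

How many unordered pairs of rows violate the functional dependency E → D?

1

E=48: all 5 rows agree on D — 0 pairs.
E=54: all 2 rows agree on D — 0 pairs.
E=53: violating pairs (3,9) — 1 pair.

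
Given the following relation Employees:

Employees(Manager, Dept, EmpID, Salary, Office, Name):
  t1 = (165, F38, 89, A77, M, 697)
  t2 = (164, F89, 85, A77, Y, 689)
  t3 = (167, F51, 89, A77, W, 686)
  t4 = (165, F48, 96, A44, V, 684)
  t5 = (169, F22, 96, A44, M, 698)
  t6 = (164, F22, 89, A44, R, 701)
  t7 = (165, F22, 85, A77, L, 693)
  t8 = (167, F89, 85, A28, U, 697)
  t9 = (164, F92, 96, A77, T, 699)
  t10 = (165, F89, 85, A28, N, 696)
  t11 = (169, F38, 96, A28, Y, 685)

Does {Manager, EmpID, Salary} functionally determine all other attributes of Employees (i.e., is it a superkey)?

All 11 rows have distinct {Manager, EmpID, Salary} values, so {Manager, EmpID, Salary} → (all attributes) holds and {Manager, EmpID, Salary} is a superkey.

Yes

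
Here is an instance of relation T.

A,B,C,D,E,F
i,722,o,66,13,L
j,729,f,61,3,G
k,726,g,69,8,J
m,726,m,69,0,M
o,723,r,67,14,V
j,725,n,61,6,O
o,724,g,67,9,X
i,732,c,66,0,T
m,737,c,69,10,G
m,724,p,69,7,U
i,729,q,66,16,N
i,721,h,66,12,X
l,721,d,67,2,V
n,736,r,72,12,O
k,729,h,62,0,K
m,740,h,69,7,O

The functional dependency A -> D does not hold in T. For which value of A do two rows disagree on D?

A=i: 4 rows → D = 66, 66, 66, 66 ✓
A=j: 2 rows → D = 61, 61 ✓
A=k: 2 rows → D takes values {69, 62} — violation
A=m: 4 rows → D = 69, 69, 69, 69 ✓
A=o: 2 rows → D = 67, 67 ✓
A=l: 1 row → D = 67 ✓
A=n: 1 row → D = 72 ✓
The only A value with inconsistent D is A=k.

k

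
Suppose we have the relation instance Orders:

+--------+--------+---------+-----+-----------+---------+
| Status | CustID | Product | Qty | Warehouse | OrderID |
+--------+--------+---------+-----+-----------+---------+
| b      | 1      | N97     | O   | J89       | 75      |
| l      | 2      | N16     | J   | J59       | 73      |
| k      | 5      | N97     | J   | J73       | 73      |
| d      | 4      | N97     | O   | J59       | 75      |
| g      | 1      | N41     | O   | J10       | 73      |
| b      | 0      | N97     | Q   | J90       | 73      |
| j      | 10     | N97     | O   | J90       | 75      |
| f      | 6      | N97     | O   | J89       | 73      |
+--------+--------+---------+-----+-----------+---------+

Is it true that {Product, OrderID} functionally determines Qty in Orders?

No

(Product=N97, OrderID=75): 3 rows → Qty = O, O, O ✓
(Product=N16, OrderID=73): 1 row → Qty = J ✓
(Product=N97, OrderID=73): 3 rows → Qty takes values {J, Q, O} — violation
(Product=N41, OrderID=73): 1 row → Qty = O ✓
Two rows agree on {Product, OrderID} but differ on Qty, so {Product, OrderID} → Qty does not hold.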